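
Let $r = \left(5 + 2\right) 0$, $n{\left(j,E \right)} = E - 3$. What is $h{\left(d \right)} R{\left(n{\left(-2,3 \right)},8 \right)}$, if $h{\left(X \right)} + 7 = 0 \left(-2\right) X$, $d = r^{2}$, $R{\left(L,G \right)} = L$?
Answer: $0$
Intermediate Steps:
$n{\left(j,E \right)} = -3 + E$ ($n{\left(j,E \right)} = E - 3 = -3 + E$)
$r = 0$ ($r = 7 \cdot 0 = 0$)
$d = 0$ ($d = 0^{2} = 0$)
$h{\left(X \right)} = -7$ ($h{\left(X \right)} = -7 + 0 \left(-2\right) X = -7 + 0 X = -7 + 0 = -7$)
$h{\left(d \right)} R{\left(n{\left(-2,3 \right)},8 \right)} = - 7 \left(-3 + 3\right) = \left(-7\right) 0 = 0$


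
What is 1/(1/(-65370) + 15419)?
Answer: 65370/1007940029 ≈ 6.4855e-5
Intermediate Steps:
1/(1/(-65370) + 15419) = 1/(-1/65370 + 15419) = 1/(1007940029/65370) = 65370/1007940029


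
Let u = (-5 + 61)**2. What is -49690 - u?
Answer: -52826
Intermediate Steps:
u = 3136 (u = 56**2 = 3136)
-49690 - u = -49690 - 1*3136 = -49690 - 3136 = -52826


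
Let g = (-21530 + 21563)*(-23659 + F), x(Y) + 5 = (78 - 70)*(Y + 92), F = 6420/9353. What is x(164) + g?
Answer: -7283006652/9353 ≈ -7.7868e+5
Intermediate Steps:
F = 6420/9353 (F = 6420*(1/9353) = 6420/9353 ≈ 0.68641)
x(Y) = 731 + 8*Y (x(Y) = -5 + (78 - 70)*(Y + 92) = -5 + 8*(92 + Y) = -5 + (736 + 8*Y) = 731 + 8*Y)
g = -7302114831/9353 (g = (-21530 + 21563)*(-23659 + 6420/9353) = 33*(-221276207/9353) = -7302114831/9353 ≈ -7.8072e+5)
x(164) + g = (731 + 8*164) - 7302114831/9353 = (731 + 1312) - 7302114831/9353 = 2043 - 7302114831/9353 = -7283006652/9353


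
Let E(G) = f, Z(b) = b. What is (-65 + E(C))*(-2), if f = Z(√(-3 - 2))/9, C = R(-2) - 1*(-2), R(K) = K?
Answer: 130 - 2*I*√5/9 ≈ 130.0 - 0.4969*I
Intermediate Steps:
C = 0 (C = -2 - 1*(-2) = -2 + 2 = 0)
f = I*√5/9 (f = √(-3 - 2)/9 = √(-5)*(⅑) = (I*√5)*(⅑) = I*√5/9 ≈ 0.24845*I)
E(G) = I*√5/9
(-65 + E(C))*(-2) = (-65 + I*√5/9)*(-2) = 130 - 2*I*√5/9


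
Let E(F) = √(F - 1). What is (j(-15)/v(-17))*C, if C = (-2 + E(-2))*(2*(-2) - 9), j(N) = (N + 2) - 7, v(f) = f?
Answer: 520/17 - 260*I*√3/17 ≈ 30.588 - 26.49*I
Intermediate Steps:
E(F) = √(-1 + F)
j(N) = -5 + N (j(N) = (2 + N) - 7 = -5 + N)
C = 26 - 13*I*√3 (C = (-2 + √(-1 - 2))*(2*(-2) - 9) = (-2 + √(-3))*(-4 - 9) = (-2 + I*√3)*(-13) = 26 - 13*I*√3 ≈ 26.0 - 22.517*I)
(j(-15)/v(-17))*C = ((-5 - 15)/(-17))*(26 - 13*I*√3) = (-20*(-1/17))*(26 - 13*I*√3) = 20*(26 - 13*I*√3)/17 = 520/17 - 260*I*√3/17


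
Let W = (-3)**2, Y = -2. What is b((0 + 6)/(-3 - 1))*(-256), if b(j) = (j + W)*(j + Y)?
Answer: 6720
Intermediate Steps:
W = 9
b(j) = (-2 + j)*(9 + j) (b(j) = (j + 9)*(j - 2) = (9 + j)*(-2 + j) = (-2 + j)*(9 + j))
b((0 + 6)/(-3 - 1))*(-256) = (-18 + ((0 + 6)/(-3 - 1))**2 + 7*((0 + 6)/(-3 - 1)))*(-256) = (-18 + (6/(-4))**2 + 7*(6/(-4)))*(-256) = (-18 + (6*(-1/4))**2 + 7*(6*(-1/4)))*(-256) = (-18 + (-3/2)**2 + 7*(-3/2))*(-256) = (-18 + 9/4 - 21/2)*(-256) = -105/4*(-256) = 6720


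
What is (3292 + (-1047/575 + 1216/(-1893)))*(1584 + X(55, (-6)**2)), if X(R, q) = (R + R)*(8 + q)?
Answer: 23001636470296/1088475 ≈ 2.1132e+7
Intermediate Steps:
X(R, q) = 2*R*(8 + q) (X(R, q) = (2*R)*(8 + q) = 2*R*(8 + q))
(3292 + (-1047/575 + 1216/(-1893)))*(1584 + X(55, (-6)**2)) = (3292 + (-1047/575 + 1216/(-1893)))*(1584 + 2*55*(8 + (-6)**2)) = (3292 + (-1047*1/575 + 1216*(-1/1893)))*(1584 + 2*55*(8 + 36)) = (3292 + (-1047/575 - 1216/1893))*(1584 + 2*55*44) = (3292 - 2681171/1088475)*(1584 + 4840) = (3580578529/1088475)*6424 = 23001636470296/1088475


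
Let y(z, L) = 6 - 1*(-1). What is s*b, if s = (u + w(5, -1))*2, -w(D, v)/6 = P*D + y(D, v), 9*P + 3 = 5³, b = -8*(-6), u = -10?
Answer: -44032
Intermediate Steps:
y(z, L) = 7 (y(z, L) = 6 + 1 = 7)
b = 48
P = 122/9 (P = -⅓ + (⅑)*5³ = -⅓ + (⅑)*125 = -⅓ + 125/9 = 122/9 ≈ 13.556)
w(D, v) = -42 - 244*D/3 (w(D, v) = -6*(122*D/9 + 7) = -6*(7 + 122*D/9) = -42 - 244*D/3)
s = -2752/3 (s = (-10 + (-42 - 244/3*5))*2 = (-10 + (-42 - 1220/3))*2 = (-10 - 1346/3)*2 = -1376/3*2 = -2752/3 ≈ -917.33)
s*b = -2752/3*48 = -44032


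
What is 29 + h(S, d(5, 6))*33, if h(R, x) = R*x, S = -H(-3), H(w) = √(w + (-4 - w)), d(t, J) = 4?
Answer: 29 - 264*I ≈ 29.0 - 264.0*I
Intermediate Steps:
H(w) = 2*I (H(w) = √(-4) = 2*I)
S = -2*I ≈ -2.0*I
29 + h(S, d(5, 6))*33 = 29 + (-2*I*4)*33 = 29 - 8*I*33 = 29 - 264*I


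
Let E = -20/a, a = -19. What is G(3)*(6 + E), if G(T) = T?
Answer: 402/19 ≈ 21.158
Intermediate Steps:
E = 20/19 (E = -20/(-19) = -20*(-1/19) = 20/19 ≈ 1.0526)
G(3)*(6 + E) = 3*(6 + 20/19) = 3*(134/19) = 402/19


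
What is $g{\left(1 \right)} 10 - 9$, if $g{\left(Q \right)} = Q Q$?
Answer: $1$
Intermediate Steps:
$g{\left(Q \right)} = Q^{2}$
$g{\left(1 \right)} 10 - 9 = 1^{2} \cdot 10 - 9 = 1 \cdot 10 - 9 = 10 - 9 = 1$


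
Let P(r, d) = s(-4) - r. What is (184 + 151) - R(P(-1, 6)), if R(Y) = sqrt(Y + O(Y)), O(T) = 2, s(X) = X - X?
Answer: 335 - sqrt(3) ≈ 333.27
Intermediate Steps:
s(X) = 0
P(r, d) = -r (P(r, d) = 0 - r = -r)
R(Y) = sqrt(2 + Y) (R(Y) = sqrt(Y + 2) = sqrt(2 + Y))
(184 + 151) - R(P(-1, 6)) = (184 + 151) - sqrt(2 - 1*(-1)) = 335 - sqrt(2 + 1) = 335 - sqrt(3)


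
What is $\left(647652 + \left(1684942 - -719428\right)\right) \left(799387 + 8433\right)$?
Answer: $2465484412040$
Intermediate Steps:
$\left(647652 + \left(1684942 - -719428\right)\right) \left(799387 + 8433\right) = \left(647652 + \left(1684942 + 719428\right)\right) 807820 = \left(647652 + 2404370\right) 807820 = 3052022 \cdot 807820 = 2465484412040$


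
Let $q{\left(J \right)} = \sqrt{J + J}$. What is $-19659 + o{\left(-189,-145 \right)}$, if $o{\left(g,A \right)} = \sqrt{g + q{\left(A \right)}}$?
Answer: $-19659 + \sqrt{-189 + i \sqrt{290}} \approx -19658.0 + 13.762 i$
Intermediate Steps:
$q{\left(J \right)} = \sqrt{2} \sqrt{J}$ ($q{\left(J \right)} = \sqrt{2 J} = \sqrt{2} \sqrt{J}$)
$o{\left(g,A \right)} = \sqrt{g + \sqrt{2} \sqrt{A}}$
$-19659 + o{\left(-189,-145 \right)} = -19659 + \sqrt{-189 + \sqrt{2} \sqrt{-145}} = -19659 + \sqrt{-189 + \sqrt{2} i \sqrt{145}} = -19659 + \sqrt{-189 + i \sqrt{290}}$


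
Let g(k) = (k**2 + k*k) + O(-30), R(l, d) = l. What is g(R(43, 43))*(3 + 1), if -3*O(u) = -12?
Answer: 14808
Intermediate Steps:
O(u) = 4 (O(u) = -1/3*(-12) = 4)
g(k) = 4 + 2*k**2 (g(k) = (k**2 + k*k) + 4 = (k**2 + k**2) + 4 = 2*k**2 + 4 = 4 + 2*k**2)
g(R(43, 43))*(3 + 1) = (4 + 2*43**2)*(3 + 1) = (4 + 2*1849)*4 = (4 + 3698)*4 = 3702*4 = 14808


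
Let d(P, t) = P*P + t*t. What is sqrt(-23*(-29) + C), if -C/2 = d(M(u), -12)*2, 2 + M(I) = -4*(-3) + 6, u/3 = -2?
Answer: I*sqrt(933) ≈ 30.545*I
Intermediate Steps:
u = -6 (u = 3*(-2) = -6)
M(I) = 16 (M(I) = -2 + (-4*(-3) + 6) = -2 + (12 + 6) = -2 + 18 = 16)
d(P, t) = P**2 + t**2
C = -1600 (C = -2*(16**2 + (-12)**2)*2 = -2*(256 + 144)*2 = -800*2 = -2*800 = -1600)
sqrt(-23*(-29) + C) = sqrt(-23*(-29) - 1600) = sqrt(667 - 1600) = sqrt(-933) = I*sqrt(933)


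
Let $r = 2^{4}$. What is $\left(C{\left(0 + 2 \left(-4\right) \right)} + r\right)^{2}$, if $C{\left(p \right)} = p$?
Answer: $64$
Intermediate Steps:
$r = 16$
$\left(C{\left(0 + 2 \left(-4\right) \right)} + r\right)^{2} = \left(\left(0 + 2 \left(-4\right)\right) + 16\right)^{2} = \left(\left(0 - 8\right) + 16\right)^{2} = \left(-8 + 16\right)^{2} = 8^{2} = 64$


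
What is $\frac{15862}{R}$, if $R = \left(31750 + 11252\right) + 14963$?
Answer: $\frac{15862}{57965} \approx 0.27365$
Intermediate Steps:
$R = 57965$ ($R = 43002 + 14963 = 57965$)
$\frac{15862}{R} = \frac{15862}{57965}$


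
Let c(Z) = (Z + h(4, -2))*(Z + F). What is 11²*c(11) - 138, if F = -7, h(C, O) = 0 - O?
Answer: 6154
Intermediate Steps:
h(C, O) = -O
c(Z) = (-7 + Z)*(2 + Z) (c(Z) = (Z - 1*(-2))*(Z - 7) = (Z + 2)*(-7 + Z) = (2 + Z)*(-7 + Z) = (-7 + Z)*(2 + Z))
11²*c(11) - 138 = 11²*(-14 + 11² - 5*11) - 138 = 121*(-14 + 121 - 55) - 138 = 121*52 - 138 = 6292 - 138 = 6154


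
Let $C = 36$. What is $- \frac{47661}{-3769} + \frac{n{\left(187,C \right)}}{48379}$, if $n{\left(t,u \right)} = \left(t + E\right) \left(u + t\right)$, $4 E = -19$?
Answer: $\frac{9835881099}{729361804} \approx 13.486$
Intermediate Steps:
$E = - \frac{19}{4}$ ($E = \frac{1}{4} \left(-19\right) = - \frac{19}{4} \approx -4.75$)
$n{\left(t,u \right)} = \left(- \frac{19}{4} + t\right) \left(t + u\right)$ ($n{\left(t,u \right)} = \left(t - \frac{19}{4}\right) \left(u + t\right) = \left(- \frac{19}{4} + t\right) \left(t + u\right)$)
$- \frac{47661}{-3769} + \frac{n{\left(187,C \right)}}{48379} = - \frac{47661}{-3769} + \frac{187^{2} - \frac{3553}{4} - 171 + 187 \cdot 36}{48379} = \left(-47661\right) \left(- \frac{1}{3769}\right) + \left(34969 - \frac{3553}{4} - 171 + 6732\right) \frac{1}{48379} = \frac{47661}{3769} + \frac{162567}{4} \cdot \frac{1}{48379} = \frac{47661}{3769} + \frac{162567}{193516} = \frac{9835881099}{729361804}$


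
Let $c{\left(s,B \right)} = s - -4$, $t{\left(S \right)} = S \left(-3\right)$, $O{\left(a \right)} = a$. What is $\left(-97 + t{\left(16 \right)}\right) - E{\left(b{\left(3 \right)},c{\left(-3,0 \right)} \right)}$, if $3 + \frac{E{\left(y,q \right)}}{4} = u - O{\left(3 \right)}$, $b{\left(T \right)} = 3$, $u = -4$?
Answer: $-105$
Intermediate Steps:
$t{\left(S \right)} = - 3 S$
$c{\left(s,B \right)} = 4 + s$ ($c{\left(s,B \right)} = s + 4 = 4 + s$)
$E{\left(y,q \right)} = -40$ ($E{\left(y,q \right)} = -12 + 4 \left(-4 - 3\right) = -12 + 4 \left(-7\right) = -12 - 28 = -40$)
$\left(-97 + t{\left(16 \right)}\right) - E{\left(b{\left(3 \right)},c{\left(-3,0 \right)} \right)} = \left(-97 - 48\right) - -40 = \left(-97 - 48\right) + 40 = -145 + 40 = -105$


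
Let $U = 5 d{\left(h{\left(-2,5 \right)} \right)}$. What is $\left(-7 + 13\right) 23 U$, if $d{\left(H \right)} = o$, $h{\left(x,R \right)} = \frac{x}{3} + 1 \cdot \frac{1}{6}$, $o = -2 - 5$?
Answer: $-4830$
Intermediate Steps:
$o = -7$ ($o = -2 - 5 = -7$)
$h{\left(x,R \right)} = \frac{1}{6} + \frac{x}{3}$ ($h{\left(x,R \right)} = x \frac{1}{3} + 1 \cdot \frac{1}{6} = \frac{x}{3} + \frac{1}{6} = \frac{1}{6} + \frac{x}{3}$)
$d{\left(H \right)} = -7$
$U = -35$ ($U = 5 \left(-7\right) = -35$)
$\left(-7 + 13\right) 23 U = \left(-7 + 13\right) 23 \left(-35\right) = 6 \cdot 23 \left(-35\right) = 138 \left(-35\right) = -4830$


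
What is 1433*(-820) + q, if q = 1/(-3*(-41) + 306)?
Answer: -504100739/429 ≈ -1.1751e+6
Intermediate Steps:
q = 1/429 (q = 1/(123 + 306) = 1/429 ≈ 0.0023310)
1433*(-820) + q = 1433*(-820) + 1/429 = -1175060 + 1/429 = -504100739/429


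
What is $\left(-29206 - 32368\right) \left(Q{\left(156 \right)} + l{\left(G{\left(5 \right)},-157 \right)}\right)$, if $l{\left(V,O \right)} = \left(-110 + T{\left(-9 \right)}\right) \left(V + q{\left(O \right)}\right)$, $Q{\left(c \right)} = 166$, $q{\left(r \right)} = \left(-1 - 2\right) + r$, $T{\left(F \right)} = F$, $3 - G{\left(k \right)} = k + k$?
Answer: $-1233881386$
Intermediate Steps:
$G{\left(k \right)} = 3 - 2 k$ ($G{\left(k \right)} = 3 - \left(k + k\right) = 3 - 2 k$)
$q{\left(r \right)} = -3 + r$
$l{\left(V,O \right)} = 357 - 119 O - 119 V$ ($l{\left(V,O \right)} = \left(-110 - 9\right) \left(V + \left(-3 + O\right)\right) = - 119 \left(-3 + O + V\right) = 357 - 119 O - 119 V$)
$\left(-29206 - 32368\right) \left(Q{\left(156 \right)} + l{\left(G{\left(5 \right)},-157 \right)}\right) = \left(-29206 - 32368\right) \left(166 - \left(-19040 + 119 \left(3 - 10\right)\right)\right) = - 61574 \left(166 + \left(357 + 18683 - 119 \left(3 - 10\right)\right)\right) = - 61574 \left(166 + \left(357 + 18683 - -833\right)\right) = - 61574 \left(166 + \left(357 + 18683 + 833\right)\right) = - 61574 \left(166 + 19873\right) = \left(-61574\right) 20039 = -1233881386$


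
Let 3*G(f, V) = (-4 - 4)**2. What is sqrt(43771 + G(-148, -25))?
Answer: sqrt(394131)/3 ≈ 209.27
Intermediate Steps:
G(f, V) = 64/3 (G(f, V) = (-4 - 4)**2/3 = (1/3)*(-8)**2 = (1/3)*64 = 64/3)
sqrt(43771 + G(-148, -25)) = sqrt(43771 + 64/3) = sqrt(131377/3) = sqrt(394131)/3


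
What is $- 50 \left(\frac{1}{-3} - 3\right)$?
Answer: $\frac{500}{3} \approx 166.67$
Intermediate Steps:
$- 50 \left(\frac{1}{-3} - 3\right) = - 50 \left(- \frac{1}{3} - 3\right) = - \frac{50 \left(-10\right)}{3} = \left(-1\right) \left(- \frac{500}{3}\right) = \frac{500}{3}$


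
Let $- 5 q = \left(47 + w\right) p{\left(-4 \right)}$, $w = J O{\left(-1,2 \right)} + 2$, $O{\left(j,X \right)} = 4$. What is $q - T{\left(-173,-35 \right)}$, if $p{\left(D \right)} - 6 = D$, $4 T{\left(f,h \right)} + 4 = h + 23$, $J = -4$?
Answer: $- \frac{46}{5} \approx -9.2$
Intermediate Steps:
$T{\left(f,h \right)} = \frac{19}{4} + \frac{h}{4}$ ($T{\left(f,h \right)} = -1 + \frac{h + 23}{4} = -1 + \frac{23 + h}{4} = -1 + \left(\frac{23}{4} + \frac{h}{4}\right) = \frac{19}{4} + \frac{h}{4}$)
$p{\left(D \right)} = 6 + D$
$w = -14$ ($w = \left(-4\right) 4 + 2 = -16 + 2 = -14$)
$q = - \frac{66}{5}$ ($q = - \frac{\left(47 - 14\right) \left(6 - 4\right)}{5} = - \frac{33 \cdot 2}{5} = \left(- \frac{1}{5}\right) 66 = - \frac{66}{5} \approx -13.2$)
$q - T{\left(-173,-35 \right)} = - \frac{66}{5} - \left(\frac{19}{4} + \frac{1}{4} \left(-35\right)\right) = - \frac{66}{5} - \left(\frac{19}{4} - \frac{35}{4}\right) = - \frac{66}{5} - -4 = - \frac{66}{5} + 4 = - \frac{46}{5}$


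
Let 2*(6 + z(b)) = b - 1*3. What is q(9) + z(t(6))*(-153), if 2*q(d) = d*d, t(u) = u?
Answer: 729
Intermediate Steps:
z(b) = -15/2 + b/2 (z(b) = -6 + (b - 1*3)/2 = -6 + (b - 3)/2 = -6 + (-3 + b)/2 = -6 + (-3/2 + b/2) = -15/2 + b/2)
q(d) = d²/2 (q(d) = (d*d)/2 = d²/2)
q(9) + z(t(6))*(-153) = (½)*9² + (-15/2 + (½)*6)*(-153) = (½)*81 + (-15/2 + 3)*(-153) = 81/2 - 9/2*(-153) = 81/2 + 1377/2 = 729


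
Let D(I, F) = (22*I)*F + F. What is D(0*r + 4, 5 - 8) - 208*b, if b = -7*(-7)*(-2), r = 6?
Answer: 20117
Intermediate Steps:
b = -98 (b = 49*(-2) = -98)
D(I, F) = F + 22*F*I (D(I, F) = 22*F*I + F = F + 22*F*I)
D(0*r + 4, 5 - 8) - 208*b = (5 - 8)*(1 + 22*(0*6 + 4)) - 208*(-98) = -3*(1 + 22*(0 + 4)) + 20384 = -3*(1 + 22*4) + 20384 = -3*(1 + 88) + 20384 = -3*89 + 20384 = -267 + 20384 = 20117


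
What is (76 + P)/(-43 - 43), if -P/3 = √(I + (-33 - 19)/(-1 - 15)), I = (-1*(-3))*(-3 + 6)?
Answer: -131/172 ≈ -0.76163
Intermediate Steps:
I = 9 (I = 3*3 = 9)
P = -21/2 (P = -3*√(9 + (-33 - 19)/(-1 - 15)) = -3*√(9 - 52/(-16)) = -3*√(9 - 52*(-1/16)) = -3*√(9 + 13/4) = -3*√(49/4) = -3*7/2 = -21/2 ≈ -10.500)
(76 + P)/(-43 - 43) = (76 - 21/2)/(-43 - 43) = (131/2)/(-86) = -1/86*131/2 = -131/172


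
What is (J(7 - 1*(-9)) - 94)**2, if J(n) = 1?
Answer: 8649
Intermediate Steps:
(J(7 - 1*(-9)) - 94)**2 = (1 - 94)**2 = (-93)**2 = 8649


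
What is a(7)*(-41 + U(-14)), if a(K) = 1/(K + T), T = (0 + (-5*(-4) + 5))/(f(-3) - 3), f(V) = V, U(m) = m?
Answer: -330/17 ≈ -19.412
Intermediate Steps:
T = -25/6 (T = (0 + (-5*(-4) + 5))/(-3 - 3) = (0 + (20 + 5))/(-6) = (0 + 25)*(-1/6) = 25*(-1/6) = -25/6 ≈ -4.1667)
a(K) = 1/(-25/6 + K) (a(K) = 1/(K - 25/6) = 1/(-25/6 + K))
a(7)*(-41 + U(-14)) = (6/(-25 + 6*7))*(-41 - 14) = (6/(-25 + 42))*(-55) = (6/17)*(-55) = -330/17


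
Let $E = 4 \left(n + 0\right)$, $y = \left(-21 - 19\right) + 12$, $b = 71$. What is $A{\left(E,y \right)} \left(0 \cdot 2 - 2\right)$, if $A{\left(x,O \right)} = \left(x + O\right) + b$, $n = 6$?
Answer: $-134$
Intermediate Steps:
$y = -28$ ($y = -40 + 12 = -28$)
$E = 24$ ($E = 4 \left(6 + 0\right) = 4 \cdot 6 = 24$)
$A{\left(x,O \right)} = 71 + O + x$ ($A{\left(x,O \right)} = \left(x + O\right) + 71 = \left(O + x\right) + 71 = 71 + O + x$)
$A{\left(E,y \right)} \left(0 \cdot 2 - 2\right) = \left(71 - 28 + 24\right) \left(0 \cdot 2 - 2\right) = 67 \left(0 - 2\right) = 67 \left(-2\right) = -134$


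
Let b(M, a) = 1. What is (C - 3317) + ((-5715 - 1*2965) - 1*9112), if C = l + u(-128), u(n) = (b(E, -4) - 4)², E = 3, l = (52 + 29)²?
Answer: -14539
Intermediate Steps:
l = 6561 (l = 81² = 6561)
u(n) = 9 (u(n) = (1 - 4)² = (-3)² = 9)
C = 6570 (C = 6561 + 9 = 6570)
(C - 3317) + ((-5715 - 1*2965) - 1*9112) = (6570 - 3317) + ((-5715 - 1*2965) - 1*9112) = 3253 + ((-5715 - 2965) - 9112) = 3253 + (-8680 - 9112) = 3253 - 17792 = -14539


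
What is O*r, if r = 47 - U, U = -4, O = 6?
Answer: 306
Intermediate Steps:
r = 51 (r = 47 - 1*(-4) = 47 + 4 = 51)
O*r = 6*51 = 306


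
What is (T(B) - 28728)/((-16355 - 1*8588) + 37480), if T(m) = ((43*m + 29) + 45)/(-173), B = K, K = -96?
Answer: -4965890/2168901 ≈ -2.2896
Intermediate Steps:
B = -96
T(m) = -74/173 - 43*m/173 (T(m) = ((29 + 43*m) + 45)*(-1/173) = (74 + 43*m)*(-1/173) = -74/173 - 43*m/173)
(T(B) - 28728)/((-16355 - 1*8588) + 37480) = ((-74/173 - 43/173*(-96)) - 28728)/((-16355 - 1*8588) + 37480) = ((-74/173 + 4128/173) - 28728)/((-16355 - 8588) + 37480) = (4054/173 - 28728)/(-24943 + 37480) = -4965890/173/12537 = -4965890/173*1/12537 = -4965890/2168901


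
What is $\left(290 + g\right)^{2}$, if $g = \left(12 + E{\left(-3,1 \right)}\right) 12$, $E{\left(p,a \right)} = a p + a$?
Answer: $168100$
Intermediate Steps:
$E{\left(p,a \right)} = a + a p$
$g = 120$ ($g = \left(12 + 1 \left(1 - 3\right)\right) 12 = \left(12 + 1 \left(-2\right)\right) 12 = \left(12 - 2\right) 12 = 10 \cdot 12 = 120$)
$\left(290 + g\right)^{2} = \left(290 + 120\right)^{2} = 410^{2} = 168100$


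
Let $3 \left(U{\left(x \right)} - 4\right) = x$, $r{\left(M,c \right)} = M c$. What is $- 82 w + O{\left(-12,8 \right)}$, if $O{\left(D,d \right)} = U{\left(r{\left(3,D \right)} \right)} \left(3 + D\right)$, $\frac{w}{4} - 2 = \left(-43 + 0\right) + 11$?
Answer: $9912$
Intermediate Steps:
$U{\left(x \right)} = 4 + \frac{x}{3}$
$w = -120$ ($w = 8 + 4 \left(\left(-43 + 0\right) + 11\right) = 8 + 4 \left(-43 + 11\right) = 8 + 4 \left(-32\right) = 8 - 128 = -120$)
$O{\left(D,d \right)} = \left(3 + D\right) \left(4 + D\right)$ ($O{\left(D,d \right)} = \left(4 + \frac{3 D}{3}\right) \left(3 + D\right) = \left(4 + D\right) \left(3 + D\right) = \left(3 + D\right) \left(4 + D\right)$)
$- 82 w + O{\left(-12,8 \right)} = \left(-82\right) \left(-120\right) + \left(3 - 12\right) \left(4 - 12\right) = 9840 - -72 = 9840 + 72 = 9912$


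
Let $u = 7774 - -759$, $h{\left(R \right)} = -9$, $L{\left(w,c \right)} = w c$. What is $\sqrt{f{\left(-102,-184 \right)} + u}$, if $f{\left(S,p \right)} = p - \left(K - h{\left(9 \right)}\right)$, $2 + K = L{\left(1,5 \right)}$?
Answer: $\sqrt{8337} \approx 91.307$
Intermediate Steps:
$L{\left(w,c \right)} = c w$
$K = 3$ ($K = -2 + 5 \cdot 1 = -2 + 5 = 3$)
$f{\left(S,p \right)} = -12 + p$ ($f{\left(S,p \right)} = p - 12 = -12 + p$)
$u = 8533$ ($u = 7774 + 759 = 8533$)
$\sqrt{f{\left(-102,-184 \right)} + u} = \sqrt{\left(-12 - 184\right) + 8533} = \sqrt{-196 + 8533} = \sqrt{8337}$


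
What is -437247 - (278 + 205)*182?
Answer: -525153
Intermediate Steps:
-437247 - (278 + 205)*182 = -437247 - 483*182 = -437247 - 1*87906 = -437247 - 87906 = -525153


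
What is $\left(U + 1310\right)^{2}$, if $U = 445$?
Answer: $3080025$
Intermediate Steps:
$\left(U + 1310\right)^{2} = \left(445 + 1310\right)^{2} = 1755^{2} = 3080025$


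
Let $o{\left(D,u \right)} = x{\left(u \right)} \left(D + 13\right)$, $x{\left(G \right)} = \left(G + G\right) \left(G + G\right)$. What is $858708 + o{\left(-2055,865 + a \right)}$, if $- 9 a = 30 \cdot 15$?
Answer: $-5424531092$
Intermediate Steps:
$a = -50$ ($a = - \frac{30 \cdot 15}{9} = \left(- \frac{1}{9}\right) 450 = -50$)
$x{\left(G \right)} = 4 G^{2}$ ($x{\left(G \right)} = 2 G 2 G = 4 G^{2}$)
$o{\left(D,u \right)} = 4 u^{2} \left(13 + D\right)$ ($o{\left(D,u \right)} = 4 u^{2} \left(D + 13\right) = 4 u^{2} \left(13 + D\right)$)
$858708 + o{\left(-2055,865 + a \right)} = 858708 + 4 \left(865 - 50\right)^{2} \left(13 - 2055\right) = 858708 + 4 \cdot 815^{2} \left(-2042\right) = 858708 + 4 \cdot 664225 \left(-2042\right) = 858708 - 5425389800 = -5424531092$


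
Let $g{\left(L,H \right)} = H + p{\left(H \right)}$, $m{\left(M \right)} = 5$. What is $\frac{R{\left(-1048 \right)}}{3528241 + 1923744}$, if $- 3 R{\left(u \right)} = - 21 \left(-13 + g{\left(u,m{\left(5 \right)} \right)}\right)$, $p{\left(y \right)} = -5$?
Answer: $- \frac{13}{778855} \approx -1.6691 \cdot 10^{-5}$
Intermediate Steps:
$g{\left(L,H \right)} = -5 + H$ ($g{\left(L,H \right)} = H - 5 = -5 + H$)
$R{\left(u \right)} = -91$ ($R{\left(u \right)} = - \frac{\left(-21\right) \left(-13 + \left(-5 + 5\right)\right)}{3} = - \frac{\left(-21\right) \left(-13 + 0\right)}{3} = - \frac{\left(-21\right) \left(-13\right)}{3} = \left(- \frac{1}{3}\right) 273 = -91$)
$\frac{R{\left(-1048 \right)}}{3528241 + 1923744} = - \frac{91}{3528241 + 1923744} = - \frac{91}{5451985} = \left(-91\right) \frac{1}{5451985} = - \frac{13}{778855}$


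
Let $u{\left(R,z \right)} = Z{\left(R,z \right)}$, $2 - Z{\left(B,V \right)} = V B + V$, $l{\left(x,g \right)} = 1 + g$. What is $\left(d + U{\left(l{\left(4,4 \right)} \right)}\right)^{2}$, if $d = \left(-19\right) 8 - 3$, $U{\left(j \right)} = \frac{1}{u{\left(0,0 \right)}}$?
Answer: $\frac{95481}{4} \approx 23870.0$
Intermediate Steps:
$Z{\left(B,V \right)} = 2 - V - B V$ ($Z{\left(B,V \right)} = 2 - \left(V B + V\right) = 2 - \left(B V + V\right) = 2 - \left(V + B V\right) = 2 - V - B V$)
$u{\left(R,z \right)} = 2 - z - R z$
$U{\left(j \right)} = \frac{1}{2}$ ($U{\left(j \right)} = \frac{1}{2 - 0 - 0 \cdot 0} = \frac{1}{2 + 0 + 0} = \frac{1}{2}$)
$d = -155$ ($d = -152 - 3 = -155$)
$\left(d + U{\left(l{\left(4,4 \right)} \right)}\right)^{2} = \left(-155 + \frac{1}{2}\right)^{2} = \left(- \frac{309}{2}\right)^{2} = \frac{95481}{4}$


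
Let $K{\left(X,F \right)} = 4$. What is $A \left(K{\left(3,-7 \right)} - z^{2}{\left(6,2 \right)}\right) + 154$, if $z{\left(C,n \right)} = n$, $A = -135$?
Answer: $154$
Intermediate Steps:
$A \left(K{\left(3,-7 \right)} - z^{2}{\left(6,2 \right)}\right) + 154 = - 135 \left(4 - 2^{2}\right) + 154 = - 135 \left(4 - 4\right) + 154 = \left(-135\right) 0 + 154 = 0 + 154 = 154$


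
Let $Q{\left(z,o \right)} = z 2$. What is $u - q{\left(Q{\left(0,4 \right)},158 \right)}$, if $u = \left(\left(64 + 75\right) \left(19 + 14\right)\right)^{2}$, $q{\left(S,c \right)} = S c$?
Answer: $21040569$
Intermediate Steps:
$Q{\left(z,o \right)} = 2 z$
$u = 21040569$ ($u = \left(139 \cdot 33\right)^{2} = 4587^{2} = 21040569$)
$u - q{\left(Q{\left(0,4 \right)},158 \right)} = 21040569 - 2 \cdot 0 \cdot 158 = 21040569 - 0 \cdot 158 = 21040569 - 0 = 21040569 + 0 = 21040569$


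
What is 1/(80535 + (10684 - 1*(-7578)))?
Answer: 1/98797 ≈ 1.0122e-5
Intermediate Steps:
1/(80535 + (10684 - 1*(-7578))) = 1/(80535 + (10684 + 7578)) = 1/(80535 + 18262) = 1/98797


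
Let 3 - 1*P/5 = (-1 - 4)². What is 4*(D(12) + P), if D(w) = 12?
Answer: -392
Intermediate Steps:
P = -110 (P = 15 - 5*(-1 - 4)² = 15 - 5*(-5)² = 15 - 5*25 = 15 - 125 = -110)
4*(D(12) + P) = 4*(12 - 110) = 4*(-98) = -392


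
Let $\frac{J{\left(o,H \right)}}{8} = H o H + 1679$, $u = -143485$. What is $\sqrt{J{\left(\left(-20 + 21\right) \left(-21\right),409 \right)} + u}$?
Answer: $21 i \sqrt{64021} \approx 5313.5 i$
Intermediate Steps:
$J{\left(o,H \right)} = 13432 + 8 o H^{2}$ ($J{\left(o,H \right)} = 8 \left(H o H + 1679\right) = 8 \left(o H^{2} + 1679\right) = 8 \left(1679 + o H^{2}\right) = 13432 + 8 o H^{2}$)
$\sqrt{J{\left(\left(-20 + 21\right) \left(-21\right),409 \right)} + u} = \sqrt{\left(13432 + 8 \left(-20 + 21\right) \left(-21\right) 409^{2}\right) - 143485} = \sqrt{\left(13432 + 8 \cdot 1 \left(-21\right) 167281\right) - 143485} = \sqrt{\left(13432 + 8 \left(-21\right) 167281\right) - 143485} = \sqrt{\left(13432 - 28103208\right) - 143485} = \sqrt{-28089776 - 143485} = \sqrt{-28233261} = 21 i \sqrt{64021}$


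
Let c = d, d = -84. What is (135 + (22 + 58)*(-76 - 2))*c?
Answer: 512820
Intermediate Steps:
c = -84
(135 + (22 + 58)*(-76 - 2))*c = (135 + (22 + 58)*(-76 - 2))*(-84) = (135 + 80*(-78))*(-84) = (135 - 6240)*(-84) = -6105*(-84) = 512820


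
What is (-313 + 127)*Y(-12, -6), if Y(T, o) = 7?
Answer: -1302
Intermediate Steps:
(-313 + 127)*Y(-12, -6) = (-313 + 127)*7 = -186*7 = -1302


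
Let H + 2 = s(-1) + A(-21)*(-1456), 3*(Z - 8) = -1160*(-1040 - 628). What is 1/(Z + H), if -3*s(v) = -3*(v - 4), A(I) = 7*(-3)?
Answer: 1/675537 ≈ 1.4803e-6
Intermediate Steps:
A(I) = -21
s(v) = -4 + v (s(v) = -(-1)*(v - 4) = -(-1)*(-4 + v) = -(12 - 3*v)/3 = -4 + v)
Z = 644968 (Z = 8 + (-1160*(-1040 - 628))/3 = 8 + (-1160*(-1668))/3 = 8 + (⅓)*1934880 = 8 + 644960 = 644968)
H = 30569 (H = -2 + ((-4 - 1) - 21*(-1456)) = -2 + (-5 + 30576) = -2 + 30571 = 30569)
1/(Z + H) = 1/(644968 + 30569) = 1/675537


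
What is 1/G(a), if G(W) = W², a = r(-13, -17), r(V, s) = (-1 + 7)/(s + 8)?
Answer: 9/4 ≈ 2.2500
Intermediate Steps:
r(V, s) = 6/(8 + s)
a = -⅔ (a = 6/(8 - 17) = 6/(-9) = 6*(-⅑) = -⅔ ≈ -0.66667)
1/G(a) = 1/((-⅔)²) = 1/(4/9) = 9/4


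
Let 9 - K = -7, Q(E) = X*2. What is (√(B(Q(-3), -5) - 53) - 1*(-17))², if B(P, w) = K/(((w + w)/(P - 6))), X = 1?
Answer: (85 + I*√1165)²/25 ≈ 242.4 + 232.1*I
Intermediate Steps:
Q(E) = 2 (Q(E) = 1*2 = 2)
K = 16 (K = 9 - 1*(-7) = 9 + 7 = 16)
B(P, w) = 8*(-6 + P)/w (B(P, w) = 16/(((w + w)/(P - 6))) = 16/(((2*w)/(-6 + P))) = 16/((2*w/(-6 + P))) = 16*((-6 + P)/(2*w)) = 8*(-6 + P)/w)
(√(B(Q(-3), -5) - 53) - 1*(-17))² = (√(8*(-6 + 2)/(-5) - 53) - 1*(-17))² = (√(8*(-⅕)*(-4) - 53) + 17)² = (√(32/5 - 53) + 17)² = (√(-233/5) + 17)² = (I*√1165/5 + 17)² = (17 + I*√1165/5)²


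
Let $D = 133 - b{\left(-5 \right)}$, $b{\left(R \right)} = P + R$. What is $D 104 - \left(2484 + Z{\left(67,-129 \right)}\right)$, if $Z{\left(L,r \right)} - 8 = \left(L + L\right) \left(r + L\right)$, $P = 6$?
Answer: $19544$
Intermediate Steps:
$b{\left(R \right)} = 6 + R$
$Z{\left(L,r \right)} = 8 + 2 L \left(L + r\right)$ ($Z{\left(L,r \right)} = 8 + \left(L + L\right) \left(r + L\right) = 8 + 2 L \left(L + r\right)$)
$D = 132$ ($D = 133 - \left(6 - 5\right) = 133 - 1 = 132$)
$D 104 - \left(2484 + Z{\left(67,-129 \right)}\right) = 132 \cdot 104 - \left(2484 + \left(8 + 2 \cdot 67^{2} + 2 \cdot 67 \left(-129\right)\right)\right) = 13728 - \left(2484 + \left(8 + 2 \cdot 4489 - 17286\right)\right) = 13728 - \left(2484 + \left(8 + 8978 - 17286\right)\right) = 13728 - \left(2484 - 8300\right) = 13728 - -5816 = 13728 + 5816 = 19544$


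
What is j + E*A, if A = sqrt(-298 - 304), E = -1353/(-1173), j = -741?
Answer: -741 + 451*I*sqrt(602)/391 ≈ -741.0 + 28.301*I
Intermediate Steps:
E = 451/391 (E = -1353*(-1/1173) = 451/391 ≈ 1.1535)
A = I*sqrt(602) (A = sqrt(-602) = I*sqrt(602) ≈ 24.536*I)
j + E*A = -741 + 451*(I*sqrt(602))/391 = -741 + 451*I*sqrt(602)/391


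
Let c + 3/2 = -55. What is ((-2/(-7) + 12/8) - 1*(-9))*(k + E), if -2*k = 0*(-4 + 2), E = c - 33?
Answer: -27029/28 ≈ -965.32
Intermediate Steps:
c = -113/2 (c = -3/2 - 55 = -113/2 ≈ -56.500)
E = -179/2 (E = -113/2 - 33 = -179/2 ≈ -89.500)
k = 0 (k = -0*(-4 + 2) = -0*(-2) = -½*0 = 0)
((-2/(-7) + 12/8) - 1*(-9))*(k + E) = ((-2/(-7) + 12/8) - 1*(-9))*(0 - 179/2) = ((-2*(-⅐) + 12*(⅛)) + 9)*(-179/2) = ((2/7 + 3/2) + 9)*(-179/2) = (25/14 + 9)*(-179/2) = (151/14)*(-179/2) = -27029/28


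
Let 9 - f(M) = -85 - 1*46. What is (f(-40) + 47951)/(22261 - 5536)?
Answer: 48091/16725 ≈ 2.8754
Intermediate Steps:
f(M) = 140 (f(M) = 9 - (-85 - 1*46) = 9 - (-85 - 46) = 9 - 1*(-131) = 9 + 131 = 140)
(f(-40) + 47951)/(22261 - 5536) = (140 + 47951)/(22261 - 5536) = 48091/16725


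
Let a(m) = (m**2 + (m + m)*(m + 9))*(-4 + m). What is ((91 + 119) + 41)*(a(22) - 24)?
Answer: 8343240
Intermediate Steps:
a(m) = (-4 + m)*(m**2 + 2*m*(9 + m)) (a(m) = (m**2 + (2*m)*(9 + m))*(-4 + m) = (m**2 + 2*m*(9 + m))*(-4 + m) = (-4 + m)*(m**2 + 2*m*(9 + m)))
((91 + 119) + 41)*(a(22) - 24) = ((91 + 119) + 41)*(3*22*(-24 + 22**2 + 2*22) - 24) = (210 + 41)*(3*22*(-24 + 484 + 44) - 24) = 251*(3*22*504 - 24) = 251*(33264 - 24) = 251*33240 = 8343240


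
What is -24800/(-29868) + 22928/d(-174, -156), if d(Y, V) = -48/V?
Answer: 556417172/7467 ≈ 74517.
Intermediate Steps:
-24800/(-29868) + 22928/d(-174, -156) = -24800/(-29868) + 22928/((-48/(-156))) = -24800*(-1/29868) + 22928/((-48*(-1/156))) = 6200/7467 + 22928/(4/13) = 6200/7467 + 22928*(13/4) = 6200/7467 + 74516 = 556417172/7467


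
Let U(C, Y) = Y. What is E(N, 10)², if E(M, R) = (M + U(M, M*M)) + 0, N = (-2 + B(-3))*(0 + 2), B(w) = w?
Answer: 8100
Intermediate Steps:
N = -10 (N = (-2 - 3)*(0 + 2) = -5*2 = -10)
E(M, R) = M + M² (E(M, R) = (M + M*M) + 0 = (M + M²) + 0 = M + M²)
E(N, 10)² = (-10*(1 - 10))² = (-10*(-9))² = 90² = 8100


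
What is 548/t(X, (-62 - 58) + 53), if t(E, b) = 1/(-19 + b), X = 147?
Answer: -47128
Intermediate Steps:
548/t(X, (-62 - 58) + 53) = 548/(1/(-19 + ((-62 - 58) + 53))) = 548/(1/(-19 + (-120 + 53))) = 548/(1/(-19 - 67)) = 548/(1/(-86)) = 548/(-1/86) = 548*(-86) = -47128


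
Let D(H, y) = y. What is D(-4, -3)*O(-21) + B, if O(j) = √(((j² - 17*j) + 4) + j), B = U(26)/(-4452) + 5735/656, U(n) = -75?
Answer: 2131785/243376 - 3*√781 ≈ -75.080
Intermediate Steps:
B = 2131785/243376 (B = -75/(-4452) + 5735/656 = -75*(-1/4452) + 5735*(1/656) = 25/1484 + 5735/656 = 2131785/243376 ≈ 8.7592)
O(j) = √(4 + j² - 16*j) (O(j) = √((4 + j² - 17*j) + j) = √(4 + j² - 16*j))
D(-4, -3)*O(-21) + B = -3*√(4 + (-21)² - 16*(-21)) + 2131785/243376 = -3*√(4 + 441 + 336) + 2131785/243376 = -3*√781 + 2131785/243376 = 2131785/243376 - 3*√781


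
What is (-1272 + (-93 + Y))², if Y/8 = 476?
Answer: 5968249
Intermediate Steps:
Y = 3808 (Y = 8*476 = 3808)
(-1272 + (-93 + Y))² = (-1272 + (-93 + 3808))² = (-1272 + 3715)² = 2443² = 5968249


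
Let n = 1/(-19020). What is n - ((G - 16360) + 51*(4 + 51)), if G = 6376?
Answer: 136544579/19020 ≈ 7179.0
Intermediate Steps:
n = -1/19020 ≈ -5.2576e-5
n - ((G - 16360) + 51*(4 + 51)) = -1/19020 - ((6376 - 16360) + 51*(4 + 51)) = -1/19020 - (-9984 + 51*55) = -1/19020 - (-9984 + 2805) = -1/19020 - 1*(-7179) = -1/19020 + 7179 = 136544579/19020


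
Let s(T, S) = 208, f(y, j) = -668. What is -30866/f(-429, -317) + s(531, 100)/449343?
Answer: 6934779991/150080562 ≈ 46.207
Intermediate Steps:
-30866/f(-429, -317) + s(531, 100)/449343 = -30866/(-668) + 208/449343 = -30866*(-1/668) + 208*(1/449343) = 15433/334 + 208/449343 = 6934779991/150080562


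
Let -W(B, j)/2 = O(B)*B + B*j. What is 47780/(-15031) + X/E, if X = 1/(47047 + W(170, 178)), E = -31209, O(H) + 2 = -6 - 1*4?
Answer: -14006522410829/4406279585247 ≈ -3.1788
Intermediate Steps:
O(H) = -12 (O(H) = -2 + (-6 - 1*4) = -2 + (-6 - 4) = -2 - 10 = -12)
W(B, j) = 24*B - 2*B*j (W(B, j) = -2*(-12*B + B*j) = 24*B - 2*B*j)
X = -1/9393 (X = 1/(47047 + 2*170*(12 - 1*178)) = 1/(47047 + 2*170*(12 - 178)) = 1/(47047 + 2*170*(-166)) = 1/(47047 - 56440) = 1/(-9393) = -1/9393 ≈ -0.00010646)
47780/(-15031) + X/E = 47780/(-15031) - 1/9393/(-31209) = 47780*(-1/15031) - 1/9393*(-1/31209) = -47780/15031 + 1/293146137 = -14006522410829/4406279585247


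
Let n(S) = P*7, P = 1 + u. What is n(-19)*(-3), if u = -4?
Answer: 63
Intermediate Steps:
P = -3 (P = 1 - 4 = -3)
n(S) = -21 (n(S) = -3*7 = -21)
n(-19)*(-3) = -21*(-3) = 63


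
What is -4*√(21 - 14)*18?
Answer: -72*√7 ≈ -190.49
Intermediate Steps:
-4*√(21 - 14)*18 = -4*√7*18 = -72*√7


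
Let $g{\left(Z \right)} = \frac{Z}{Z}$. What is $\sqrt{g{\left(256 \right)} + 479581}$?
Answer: $\sqrt{479582} \approx 692.52$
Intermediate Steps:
$g{\left(Z \right)} = 1$
$\sqrt{g{\left(256 \right)} + 479581} = \sqrt{1 + 479581} = \sqrt{479582}$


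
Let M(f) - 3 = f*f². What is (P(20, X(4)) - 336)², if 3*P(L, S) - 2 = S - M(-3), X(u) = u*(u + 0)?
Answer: 103684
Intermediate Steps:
M(f) = 3 + f³ (M(f) = 3 + f*f² = 3 + f³)
X(u) = u² (X(u) = u*u = u²)
P(L, S) = 26/3 + S/3 (P(L, S) = ⅔ + (S - (3 + (-3)³))/3 = ⅔ + (S - (3 - 27))/3 = ⅔ + (S - 1*(-24))/3 = ⅔ + (S + 24)/3 = ⅔ + (24 + S)/3 = ⅔ + (8 + S/3) = 26/3 + S/3)
(P(20, X(4)) - 336)² = ((26/3 + (⅓)*4²) - 336)² = ((26/3 + (⅓)*16) - 336)² = ((26/3 + 16/3) - 336)² = (14 - 336)² = (-322)² = 103684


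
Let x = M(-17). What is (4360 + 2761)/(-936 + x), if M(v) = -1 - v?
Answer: -7121/920 ≈ -7.7402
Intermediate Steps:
x = 16 (x = -1 - 1*(-17) = -1 + 17 = 16)
(4360 + 2761)/(-936 + x) = (4360 + 2761)/(-936 + 16) = 7121/(-920) = 7121*(-1/920) = -7121/920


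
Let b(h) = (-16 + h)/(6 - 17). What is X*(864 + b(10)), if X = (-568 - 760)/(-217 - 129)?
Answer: 6314640/1903 ≈ 3318.3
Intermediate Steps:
X = 664/173 (X = -1328/(-346) = -1328*(-1/346) = 664/173 ≈ 3.8382)
b(h) = 16/11 - h/11 (b(h) = (-16 + h)/(-11) = (-16 + h)*(-1/11) = 16/11 - h/11)
X*(864 + b(10)) = 664*(864 + (16/11 - 1/11*10))/173 = 664*(864 + (16/11 - 10/11))/173 = 664*(864 + 6/11)/173 = (664/173)*(9510/11) = 6314640/1903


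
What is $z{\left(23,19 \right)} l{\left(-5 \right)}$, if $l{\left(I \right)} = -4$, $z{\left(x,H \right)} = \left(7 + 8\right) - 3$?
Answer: $-48$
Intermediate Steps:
$z{\left(x,H \right)} = 12$ ($z{\left(x,H \right)} = 15 - 3 = 12$)
$z{\left(23,19 \right)} l{\left(-5 \right)} = 12 \left(-4\right) = -48$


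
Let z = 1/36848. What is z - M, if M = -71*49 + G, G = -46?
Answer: 129889201/36848 ≈ 3525.0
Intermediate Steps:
z = 1/36848 ≈ 2.7139e-5
M = -3525 (M = -71*49 - 46 = -3479 - 46 = -3525)
z - M = 1/36848 - 1*(-3525) = 1/36848 + 3525 = 129889201/36848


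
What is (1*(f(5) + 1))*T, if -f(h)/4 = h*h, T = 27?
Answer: -2673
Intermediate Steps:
f(h) = -4*h**2 (f(h) = -4*h*h = -4*h**2)
(1*(f(5) + 1))*T = (1*(-4*5**2 + 1))*27 = (1*(-4*25 + 1))*27 = (1*(-100 + 1))*27 = (1*(-99))*27 = -99*27 = -2673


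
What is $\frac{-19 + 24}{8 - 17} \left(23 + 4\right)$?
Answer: $-15$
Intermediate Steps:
$\frac{-19 + 24}{8 - 17} \left(23 + 4\right) = \frac{5}{-9} \cdot 27 = 5 \left(- \frac{1}{9}\right) 27 = \left(- \frac{5}{9}\right) 27 = -15$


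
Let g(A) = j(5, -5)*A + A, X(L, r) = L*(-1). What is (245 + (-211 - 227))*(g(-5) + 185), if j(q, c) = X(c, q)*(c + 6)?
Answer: -29915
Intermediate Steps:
X(L, r) = -L
j(q, c) = -c*(6 + c) (j(q, c) = (-c)*(c + 6) = (-c)*(6 + c) = -c*(6 + c))
g(A) = 6*A (g(A) = (-1*(-5)*(6 - 5))*A + A = (-1*(-5)*1)*A + A = 5*A + A = 6*A)
(245 + (-211 - 227))*(g(-5) + 185) = (245 + (-211 - 227))*(6*(-5) + 185) = (245 - 438)*(-30 + 185) = -193*155 = -29915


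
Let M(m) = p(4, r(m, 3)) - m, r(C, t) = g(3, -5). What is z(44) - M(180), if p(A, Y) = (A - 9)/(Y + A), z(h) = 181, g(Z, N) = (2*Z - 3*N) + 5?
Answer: 2167/6 ≈ 361.17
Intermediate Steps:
g(Z, N) = 5 - 3*N + 2*Z (g(Z, N) = (-3*N + 2*Z) + 5 = 5 - 3*N + 2*Z)
r(C, t) = 26 (r(C, t) = 5 - 3*(-5) + 2*3 = 5 + 15 + 6 = 26)
p(A, Y) = (-9 + A)/(A + Y)
M(m) = -⅙ - m (M(m) = (-9 + 4)/(4 + 26) - m = -5/30 - m = (1/30)*(-5) - m = -⅙ - m)
z(44) - M(180) = 181 - (-⅙ - 1*180) = 181 - (-⅙ - 180) = 181 - 1*(-1081/6) = 181 + 1081/6 = 2167/6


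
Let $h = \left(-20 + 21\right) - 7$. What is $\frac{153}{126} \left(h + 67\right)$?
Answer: $\frac{1037}{14} \approx 74.071$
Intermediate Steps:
$h = -6$ ($h = 1 - 7 = -6$)
$\frac{153}{126} \left(h + 67\right) = \frac{153}{126} \left(-6 + 67\right) = 153 \cdot \frac{1}{126} \cdot 61 = \frac{17}{14} \cdot 61 = \frac{1037}{14}$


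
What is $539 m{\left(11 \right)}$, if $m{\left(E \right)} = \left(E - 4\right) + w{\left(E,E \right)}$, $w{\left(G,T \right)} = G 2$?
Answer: $15631$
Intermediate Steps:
$w{\left(G,T \right)} = 2 G$
$m{\left(E \right)} = -4 + 3 E$ ($m{\left(E \right)} = \left(E - 4\right) + 2 E = \left(-4 + E\right) + 2 E = -4 + 3 E$)
$539 m{\left(11 \right)} = 539 \left(-4 + 3 \cdot 11\right) = 539 \left(-4 + 33\right) = 539 \cdot 29 = 15631$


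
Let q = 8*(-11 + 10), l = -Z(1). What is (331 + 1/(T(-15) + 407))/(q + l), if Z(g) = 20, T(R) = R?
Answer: -129753/10976 ≈ -11.822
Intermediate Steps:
l = -20 (l = -1*20 = -20)
q = -8 (q = 8*(-1) = -8)
(331 + 1/(T(-15) + 407))/(q + l) = (331 + 1/(-15 + 407))/(-8 - 20) = (331 + 1/392)/(-28) = (331 + 1/392)*(-1/28) = (129753/392)*(-1/28) = -129753/10976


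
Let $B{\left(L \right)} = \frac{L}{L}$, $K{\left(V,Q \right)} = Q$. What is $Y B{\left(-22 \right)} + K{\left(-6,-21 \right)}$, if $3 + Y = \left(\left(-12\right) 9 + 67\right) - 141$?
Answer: $-206$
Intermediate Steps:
$Y = -185$ ($Y = -3 + \left(\left(\left(-12\right) 9 + 67\right) - 141\right) = -3 + \left(\left(-108 + 67\right) - 141\right) = -3 - 182 = -185$)
$B{\left(L \right)} = 1$
$Y B{\left(-22 \right)} + K{\left(-6,-21 \right)} = \left(-185\right) 1 - 21 = -185 - 21 = -206$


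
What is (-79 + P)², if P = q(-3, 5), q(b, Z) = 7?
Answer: 5184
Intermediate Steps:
P = 7
(-79 + P)² = (-79 + 7)² = (-72)² = 5184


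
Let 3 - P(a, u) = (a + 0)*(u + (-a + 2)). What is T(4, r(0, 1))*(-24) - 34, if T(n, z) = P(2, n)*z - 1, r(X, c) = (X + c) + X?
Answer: 110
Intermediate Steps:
r(X, c) = c + 2*X
P(a, u) = 3 - a*(2 + u - a) (P(a, u) = 3 - (a + 0)*(u + (-a + 2)) = 3 - a*(u + (2 - a)) = 3 - a*(2 + u - a))
T(n, z) = -1 + z*(3 - 2*n) (T(n, z) = (3 + 2**2 - 2*2 - 1*2*n)*z - 1 = (3 + 4 - 4 - 2*n)*z - 1 = (3 - 2*n)*z - 1 = z*(3 - 2*n) - 1 = -1 + z*(3 - 2*n))
T(4, r(0, 1))*(-24) - 34 = (-1 - (1 + 2*0)*(-3 + 2*4))*(-24) - 34 = (-1 - (1 + 0)*(-3 + 8))*(-24) - 34 = (-1 - 1*1*5)*(-24) - 34 = (-1 - 5)*(-24) - 34 = -6*(-24) - 34 = 144 - 34 = 110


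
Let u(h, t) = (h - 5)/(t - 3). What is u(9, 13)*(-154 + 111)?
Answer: -86/5 ≈ -17.200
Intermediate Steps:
u(h, t) = (-5 + h)/(-3 + t)
u(9, 13)*(-154 + 111) = ((-5 + 9)/(-3 + 13))*(-154 + 111) = (4/10)*(-43) = ((⅒)*4)*(-43) = (⅖)*(-43) = -86/5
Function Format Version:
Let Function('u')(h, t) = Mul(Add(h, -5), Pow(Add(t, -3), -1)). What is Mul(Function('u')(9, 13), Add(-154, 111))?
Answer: Rational(-86, 5) ≈ -17.200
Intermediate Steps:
Function('u')(h, t) = Mul(Pow(Add(-3, t), -1), Add(-5, h)) (Function('u')(h, t) = Mul(Add(-5, h), Pow(Add(-3, t), -1)) = Mul(Pow(Add(-3, t), -1), Add(-5, h)))
Mul(Function('u')(9, 13), Add(-154, 111)) = Mul(Mul(Pow(Add(-3, 13), -1), Add(-5, 9)), Add(-154, 111)) = Mul(Mul(Pow(10, -1), 4), -43) = Mul(Mul(Rational(1, 10), 4), -43) = Mul(Rational(2, 5), -43) = Rational(-86, 5)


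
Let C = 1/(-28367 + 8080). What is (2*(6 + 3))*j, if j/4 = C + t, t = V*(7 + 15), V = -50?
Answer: -1606730472/20287 ≈ -79200.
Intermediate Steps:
C = -1/20287 (C = 1/(-20287) = -1/20287 ≈ -4.9293e-5)
t = -1100 (t = -50*(7 + 15) = -50*22 = -1100)
j = -89262804/20287 (j = 4*(-1/20287 - 1100) = 4*(-22315701/20287) = -89262804/20287 ≈ -4400.0)
(2*(6 + 3))*j = (2*(6 + 3))*(-89262804/20287) = (2*9)*(-89262804/20287) = 18*(-89262804/20287) = -1606730472/20287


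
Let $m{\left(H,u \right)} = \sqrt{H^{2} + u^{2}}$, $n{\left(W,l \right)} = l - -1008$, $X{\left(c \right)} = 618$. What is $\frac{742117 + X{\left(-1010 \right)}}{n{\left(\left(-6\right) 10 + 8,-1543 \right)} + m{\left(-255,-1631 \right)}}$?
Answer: $\frac{56766175}{348423} + \frac{106105 \sqrt{2725186}}{348423} \approx 665.64$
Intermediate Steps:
$n{\left(W,l \right)} = 1008 + l$ ($n{\left(W,l \right)} = l + 1008 = 1008 + l$)
$\frac{742117 + X{\left(-1010 \right)}}{n{\left(\left(-6\right) 10 + 8,-1543 \right)} + m{\left(-255,-1631 \right)}} = \frac{742117 + 618}{\left(1008 - 1543\right) + \sqrt{\left(-255\right)^{2} + \left(-1631\right)^{2}}} = \frac{742735}{-535 + \sqrt{65025 + 2660161}} = \frac{742735}{-535 + \sqrt{2725186}}$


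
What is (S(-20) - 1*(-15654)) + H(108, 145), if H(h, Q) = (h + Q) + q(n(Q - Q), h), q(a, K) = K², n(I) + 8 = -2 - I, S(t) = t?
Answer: 27551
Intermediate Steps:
n(I) = -10 - I (n(I) = -8 + (-2 - I) = -10 - I)
H(h, Q) = Q + h + h² (H(h, Q) = (h + Q) + h² = (Q + h) + h² = Q + h + h²)
(S(-20) - 1*(-15654)) + H(108, 145) = (-20 - 1*(-15654)) + (145 + 108 + 108²) = (-20 + 15654) + (145 + 108 + 11664) = 15634 + 11917 = 27551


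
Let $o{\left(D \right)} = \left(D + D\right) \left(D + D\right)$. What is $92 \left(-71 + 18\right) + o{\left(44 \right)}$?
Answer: $2868$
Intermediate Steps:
$o{\left(D \right)} = 4 D^{2}$ ($o{\left(D \right)} = 2 D 2 D = 4 D^{2}$)
$92 \left(-71 + 18\right) + o{\left(44 \right)} = 92 \left(-71 + 18\right) + 4 \cdot 44^{2} = 92 \left(-53\right) + 4 \cdot 1936 = -4876 + 7744 = 2868$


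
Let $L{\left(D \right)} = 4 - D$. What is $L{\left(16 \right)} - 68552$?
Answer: $-68564$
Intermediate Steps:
$L{\left(16 \right)} - 68552 = \left(4 - 16\right) - 68552 = -12 - 68552 = -68564$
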